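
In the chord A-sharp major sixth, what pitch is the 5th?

Root of A-sharp major sixth = A-sharp. The 5th is a perfect 5th: A-sharp up a perfect 5th → E-sharp.

E-sharp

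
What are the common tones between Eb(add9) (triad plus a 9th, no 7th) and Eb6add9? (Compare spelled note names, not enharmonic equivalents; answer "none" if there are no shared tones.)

Eb, G, Bb, F

Eb(add9) = Eb, G, Bb, F.
Eb6add9 = Eb, G, Bb, C, F.
Shared: Eb, G, Bb, F.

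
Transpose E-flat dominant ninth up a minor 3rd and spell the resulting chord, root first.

Gb, Bb, Db, Fb, Ab

Eb up a minor 3rd → Gb. New chord: Gb dominant ninth.
- root: Gb
- major 3rd: Bb
- perfect 5th: Db
- minor 7th: Fb
- major 9th: Ab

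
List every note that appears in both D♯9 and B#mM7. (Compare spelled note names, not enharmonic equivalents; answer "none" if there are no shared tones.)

D♯, F𝄪

D♯9 = D♯, F𝄪, A♯, C♯, E♯.
B#mM7 = B♯, D♯, F𝄪, A𝄪.
Shared: D♯, F𝄪.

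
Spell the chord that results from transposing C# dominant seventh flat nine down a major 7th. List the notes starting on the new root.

D  F#  A  C  Eb

C# down a major 7th → D. New chord: D dominant seventh flat nine.
- root: D
- major 3rd: F#
- perfect 5th: A
- minor 7th: C
- minor 9th: Eb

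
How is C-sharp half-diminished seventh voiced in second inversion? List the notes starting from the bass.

G – B – C-sharp – E

C-sharp half-diminished seventh = C-sharp–E–G–B; second inversion → fifth (G) lowest.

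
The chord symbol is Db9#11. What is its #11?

Root of Db9#11 = Db. The 11th is an augmented 11th: Db up an augmented 11th → G.

G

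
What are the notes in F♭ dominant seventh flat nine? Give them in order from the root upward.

F-flat, A-flat, C-flat, E-double-flat, G-double-flat

Root F-flat, quality dominant seventh flat nine:
Root: F-flat
Major 3rd (3rd): A-flat
Perfect 5th (5th): C-flat
Minor 7th (7th): E-double-flat
Minor 9th (9th): G-double-flat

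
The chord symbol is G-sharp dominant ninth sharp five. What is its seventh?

F-sharp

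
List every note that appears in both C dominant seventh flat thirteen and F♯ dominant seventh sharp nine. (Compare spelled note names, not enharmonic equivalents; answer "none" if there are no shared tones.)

C dominant seventh flat thirteen: C E G B-flat A-flat
F♯ dominant seventh sharp nine: F-sharp A-sharp C-sharp E G-double-sharp
Common to both → E.

E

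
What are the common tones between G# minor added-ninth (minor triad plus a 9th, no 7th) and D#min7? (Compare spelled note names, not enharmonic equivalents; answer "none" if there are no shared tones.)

G# minor added-ninth: G# B D# A#
D#min7: D# F# A# C#
Common to both → D#, A#.

D# – A#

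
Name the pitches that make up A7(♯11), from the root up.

A, C#, E, G, D#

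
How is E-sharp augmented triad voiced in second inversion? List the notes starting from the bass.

E-sharp augmented triad = E-sharp–G-double-sharp–B-double-sharp; second inversion → fifth (B-double-sharp) lowest.

B-double-sharp, E-sharp, G-double-sharp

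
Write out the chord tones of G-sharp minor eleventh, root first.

G#, B, D#, F#, A#, C#

G-sharp minor eleventh: minor eleventh on G#.
- root: G#
- minor 3rd: B
- perfect 5th: D#
- minor 7th: F#
- major 9th: A#
- perfect 11th: C#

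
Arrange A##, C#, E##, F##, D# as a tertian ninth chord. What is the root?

Arranged so that each adjacent pair is a third by letter name: D# – F## – A## – C# – E##.
The bottom of that stack, D#, is the root (this is D# dominant seventh sharp nine sharp five).

D#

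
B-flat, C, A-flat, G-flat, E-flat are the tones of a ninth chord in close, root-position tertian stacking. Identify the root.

A-flat

Stacking in thirds gives A-flat – C – E-flat – G-flat – B-flat, so A-flat is the root — A-flat dominant ninth.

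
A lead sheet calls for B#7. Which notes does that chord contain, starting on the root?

B#7: dominant seventh on B#.
B# — root
D## — major 3rd
F## — perfect 5th
A# — minor 7th

B# – D## – F## – A#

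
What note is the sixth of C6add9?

Root of C6add9 = C. The 6th is a major 6th: C up a major 6th → A.

A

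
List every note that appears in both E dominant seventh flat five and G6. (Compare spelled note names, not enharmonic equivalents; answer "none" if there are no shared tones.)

E dominant seventh flat five = E, G#, Bb, D.
G6 = G, B, D, E.
Shared: E, D.

E, D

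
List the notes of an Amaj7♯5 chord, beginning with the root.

A  C#  E#  G#

Amaj7♯5: augmented major seventh on A.
- root: A
- major 3rd: C#
- augmented 5th: E#
- major 7th: G#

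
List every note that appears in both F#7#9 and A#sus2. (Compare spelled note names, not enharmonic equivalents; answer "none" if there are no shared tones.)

A#

F#7#9: F# A# C# E G##
A#sus2: A# B# E#
Common to both → A#.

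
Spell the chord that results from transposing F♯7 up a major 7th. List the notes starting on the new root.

F# up a major 7th → E#. New chord: E# dominant seventh.
E# — root
G## — major 3rd
B# — perfect 5th
D# — minor 7th

E# – G## – B# – D#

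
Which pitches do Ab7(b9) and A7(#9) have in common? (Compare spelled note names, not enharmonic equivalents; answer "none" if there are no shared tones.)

none

Ab7(b9): Ab C Eb Gb Bbb
A7(#9): A C# E G B#
Common to both → none.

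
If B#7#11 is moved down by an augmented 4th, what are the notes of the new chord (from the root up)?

Transposed root: B# → F# (augmented 4th down). So we spell F# dominant seventh sharp eleven:
F# — root
A# — major 3rd
C# — perfect 5th
E — minor 7th
B# — augmented 11th

F#, A#, C#, E, B#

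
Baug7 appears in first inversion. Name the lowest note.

D♯

Baug7 = B–D♯–F𝄪–A. First inversion → third in the bass = D♯.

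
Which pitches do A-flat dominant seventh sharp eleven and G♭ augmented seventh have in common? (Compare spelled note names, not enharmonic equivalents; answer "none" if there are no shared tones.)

A-flat dominant seventh sharp eleven: A-flat C E-flat G-flat D
G♭ augmented seventh: G-flat B-flat D F-flat
Common to both → G-flat, D.

G-flat, D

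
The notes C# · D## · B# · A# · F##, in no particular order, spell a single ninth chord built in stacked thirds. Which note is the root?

B#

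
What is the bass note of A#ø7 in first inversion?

C#

A#ø7 = A#–C#–E–G#. First inversion → third in the bass = C#.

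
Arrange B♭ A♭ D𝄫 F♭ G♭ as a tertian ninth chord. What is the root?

Arranged so that each adjacent pair is a third by letter name: G♭ – B♭ – D𝄫 – F♭ – A♭.
The bottom of that stack, G♭, is the root (this is G♭ dominant ninth flat five).

G♭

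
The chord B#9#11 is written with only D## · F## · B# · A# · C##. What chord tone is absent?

B#9#11 = B#, D##, F##, A#, C##, E##. The voicing lacks the 11th (augmented 11th), E##.

E##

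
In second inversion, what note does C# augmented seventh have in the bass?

C# augmented seventh in root position is C#–E#–G##–B.
Second inversion places the fifth in the bass, which is G##.

G##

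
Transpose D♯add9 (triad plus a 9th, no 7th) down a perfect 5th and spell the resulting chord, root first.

G♯, B♯, D♯, A♯

Transposed root: D♯ → G♯ (perfect 5th down). So we spell G♯ added-ninth:
Root: G♯
Major 3rd (3rd): B♯
Perfect 5th (5th): D♯
Major 9th (9th): A♯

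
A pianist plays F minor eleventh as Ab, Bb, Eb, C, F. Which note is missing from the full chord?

The full F minor eleventh chord is F, Ab, C, Eb, G, Bb.
Comparing with the voicing, the major 9th (9th) — G — is absent.

G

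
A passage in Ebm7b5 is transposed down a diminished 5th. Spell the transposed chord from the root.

Eb down a diminished 5th → A. New chord: A half-diminished seventh.
root → A
3rd (minor 3rd) → C
5th (diminished 5th) → Eb
7th (minor 7th) → G

A, C, Eb, G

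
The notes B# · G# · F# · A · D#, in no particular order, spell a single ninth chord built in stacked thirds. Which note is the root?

Arranged so that each adjacent pair is a third by letter name: G# – B# – D# – F# – A.
The bottom of that stack, G#, is the root (this is G# dominant seventh flat nine).

G#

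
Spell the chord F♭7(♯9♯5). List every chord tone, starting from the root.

F♭7(♯9♯5): dominant seventh sharp nine sharp five on Fb.
Root: Fb
Major 3rd (3rd): Ab
Augmented 5th (5th): C
Minor 7th (7th): Ebb
Augmented 9th (9th): G

Fb – Ab – C – Ebb – G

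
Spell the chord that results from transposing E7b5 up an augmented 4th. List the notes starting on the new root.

E up an augmented 4th → A#. New chord: A# dominant seventh flat five.
A# — root
C## — major 3rd
E — diminished 5th
G# — minor 7th

A#, C##, E, G#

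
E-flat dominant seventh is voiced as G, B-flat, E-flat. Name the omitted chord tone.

D-flat

E-flat dominant seventh = E-flat, G, B-flat, D-flat. The voicing lacks the 7th (minor 7th), D-flat.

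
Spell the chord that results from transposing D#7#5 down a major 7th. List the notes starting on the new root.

E, G#, B#, D

D# down a major 7th → E. New chord: E augmented seventh.
- root: E
- major 3rd: G#
- augmented 5th: B#
- minor 7th: D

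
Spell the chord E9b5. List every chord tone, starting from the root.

E, G#, Bb, D, F#

E9b5 is a dominant ninth flat five built on E.
- root: E
- major 3rd: G#
- diminished 5th: Bb
- minor 7th: D
- major 9th: F#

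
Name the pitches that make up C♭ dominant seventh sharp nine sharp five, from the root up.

C♭ dominant seventh sharp nine sharp five is a dominant seventh sharp nine sharp five built on C-flat.
- root: C-flat
- major 3rd: E-flat
- augmented 5th: G
- minor 7th: B-double-flat
- augmented 9th: D

C-flat, E-flat, G, B-double-flat, D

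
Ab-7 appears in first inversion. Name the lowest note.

Cb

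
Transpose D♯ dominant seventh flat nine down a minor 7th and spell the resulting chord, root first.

A minor 7th down from D# is E#, so the new chord is E# dominant seventh flat nine.
root → E#
3rd (major 3rd) → G##
5th (perfect 5th) → B#
7th (minor 7th) → D#
9th (minor 9th) → F#

E# – G## – B# – D# – F#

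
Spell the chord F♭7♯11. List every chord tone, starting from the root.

Fb, Ab, Cb, Ebb, Bb

F♭7♯11: dominant seventh sharp eleven on Fb.
root → Fb
3rd (major 3rd) → Ab
5th (perfect 5th) → Cb
7th (minor 7th) → Ebb
11th (augmented 11th) → Bb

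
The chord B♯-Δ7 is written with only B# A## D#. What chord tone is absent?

The full B♯-Δ7 chord is B#, D#, F##, A##.
Comparing with the voicing, the perfect 5th (5th) — F## — is absent.

F##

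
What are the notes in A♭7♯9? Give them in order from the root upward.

A♭7♯9: dominant seventh sharp nine on Ab.
- root: Ab
- major 3rd: C
- perfect 5th: Eb
- minor 7th: Gb
- augmented 9th: B

Ab, C, Eb, Gb, B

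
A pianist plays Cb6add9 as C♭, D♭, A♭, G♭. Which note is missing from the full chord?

E♭

The full Cb6add9 chord is C♭, E♭, G♭, A♭, D♭.
Comparing with the voicing, the major 3rd (3rd) — E♭ — is absent.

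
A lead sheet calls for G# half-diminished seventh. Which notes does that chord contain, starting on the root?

G# B D F#

Root G#, quality half-diminished seventh:
Root: G#
Minor 3rd (3rd): B
Diminished 5th (5th): D
Minor 7th (7th): F#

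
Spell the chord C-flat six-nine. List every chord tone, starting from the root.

Cb  Eb  Gb  Ab  Db

C-flat six-nine is a six-nine built on Cb.
Root: Cb
Major 3rd (3rd): Eb
Perfect 5th (5th): Gb
Major 6th (6th): Ab
Major 9th (9th): Db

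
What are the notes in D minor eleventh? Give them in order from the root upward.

D, F, A, C, E, G

D minor eleventh: minor eleventh on D.
root → D
3rd (minor 3rd) → F
5th (perfect 5th) → A
7th (minor 7th) → C
9th (major 9th) → E
11th (perfect 11th) → G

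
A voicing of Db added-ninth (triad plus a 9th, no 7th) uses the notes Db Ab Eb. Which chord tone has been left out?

F

The full Db added-ninth chord is Db, F, Ab, Eb.
Comparing with the voicing, the major 3rd (3rd) — F — is absent.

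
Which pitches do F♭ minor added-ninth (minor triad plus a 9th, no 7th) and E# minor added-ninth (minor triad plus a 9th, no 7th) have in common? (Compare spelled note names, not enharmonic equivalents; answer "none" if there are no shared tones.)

F♭ minor added-ninth: F-flat A-double-flat C-flat G-flat
E# minor added-ninth: E-sharp G-sharp B-sharp F-double-sharp
Common to both → none.

none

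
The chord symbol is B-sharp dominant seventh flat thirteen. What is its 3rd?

D𝄪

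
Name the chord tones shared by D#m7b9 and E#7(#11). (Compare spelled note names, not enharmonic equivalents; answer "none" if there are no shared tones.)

D#

D#m7b9: D# F# A# C# E
E#7(#11): E# G## B# D# A##
Common to both → D#.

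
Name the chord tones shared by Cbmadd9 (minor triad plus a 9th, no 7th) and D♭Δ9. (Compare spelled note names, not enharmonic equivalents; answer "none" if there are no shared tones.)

D♭

Cbmadd9: C♭ E𝄫 G♭ D♭
D♭Δ9: D♭ F A♭ C E♭
Common to both → D♭.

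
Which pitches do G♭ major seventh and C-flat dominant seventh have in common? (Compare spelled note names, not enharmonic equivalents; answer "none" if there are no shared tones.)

G-flat

G♭ major seventh: G-flat B-flat D-flat F
C-flat dominant seventh: C-flat E-flat G-flat B-double-flat
Common to both → G-flat.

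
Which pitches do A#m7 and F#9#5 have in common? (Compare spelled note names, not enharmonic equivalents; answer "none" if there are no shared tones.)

A# – G#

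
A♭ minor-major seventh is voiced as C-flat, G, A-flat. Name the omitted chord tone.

The full A♭ minor-major seventh chord is A-flat, C-flat, E-flat, G.
Comparing with the voicing, the perfect 5th (5th) — E-flat — is absent.

E-flat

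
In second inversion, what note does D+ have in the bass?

A#

D+ in root position is D–F#–A#.
Second inversion places the fifth in the bass, which is A#.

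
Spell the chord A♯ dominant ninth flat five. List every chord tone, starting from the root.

A♯ dominant ninth flat five: dominant ninth flat five on A#.
Root: A#
Major 3rd (3rd): C##
Diminished 5th (5th): E
Minor 7th (7th): G#
Major 9th (9th): B#

A#, C##, E, G#, B#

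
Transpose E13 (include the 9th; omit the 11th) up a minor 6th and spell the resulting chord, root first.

C E G B♭ D A

A minor 6th up from E is C, so the new chord is C dominant thirteenth.
- root: C
- major 3rd: E
- perfect 5th: G
- minor 7th: B♭
- major 9th: D
- major 13th: A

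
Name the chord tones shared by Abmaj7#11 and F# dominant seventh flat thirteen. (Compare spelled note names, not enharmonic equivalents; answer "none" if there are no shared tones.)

D

Abmaj7#11 = A♭, C, E♭, G, D.
F# dominant seventh flat thirteen = F♯, A♯, C♯, E, D.
Shared: D.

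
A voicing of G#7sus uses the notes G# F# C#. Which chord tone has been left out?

The full G#7sus chord is G#, C#, D#, F#.
Comparing with the voicing, the perfect 5th (5th) — D# — is absent.

D#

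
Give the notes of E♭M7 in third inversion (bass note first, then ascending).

D Eb G Bb

E♭M7 = Eb–G–Bb–D; third inversion → seventh (D) lowest.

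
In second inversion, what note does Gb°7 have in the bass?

Dbb

Gb°7 in root position is Gb–Bbb–Dbb–Fbb.
Second inversion places the fifth in the bass, which is Dbb.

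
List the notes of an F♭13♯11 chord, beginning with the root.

Fb – Ab – Cb – Ebb – Gb – Bb – Db

F♭13♯11 is a dominant thirteenth sharp eleven built on Fb.
Fb — root
Ab — major 3rd
Cb — perfect 5th
Ebb — minor 7th
Gb — major 9th
Bb — augmented 11th
Db — major 13th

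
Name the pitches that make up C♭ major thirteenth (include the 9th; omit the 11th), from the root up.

Root Cb, quality major thirteenth:
root → Cb
3rd (major 3rd) → Eb
5th (perfect 5th) → Gb
7th (major 7th) → Bb
9th (major 9th) → Db
13th (major 13th) → Ab

Cb Eb Gb Bb Db Ab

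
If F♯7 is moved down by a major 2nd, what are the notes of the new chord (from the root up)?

E G♯ B D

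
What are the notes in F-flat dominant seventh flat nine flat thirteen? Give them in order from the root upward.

F-flat dominant seventh flat nine flat thirteen: dominant seventh flat nine flat thirteen on Fb.
Fb — root
Ab — major 3rd
Cb — perfect 5th
Ebb — minor 7th
Gbb — minor 9th
Dbb — minor 13th

Fb  Ab  Cb  Ebb  Gbb  Dbb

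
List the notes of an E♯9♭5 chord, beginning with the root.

E#  G##  B  D#  F##

E♯9♭5 is a dominant ninth flat five built on E#.
- root: E#
- major 3rd: G##
- diminished 5th: B
- minor 7th: D#
- major 9th: F##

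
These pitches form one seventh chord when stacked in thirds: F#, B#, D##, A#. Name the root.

B#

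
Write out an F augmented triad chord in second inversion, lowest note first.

F augmented triad = F–A–C-sharp; second inversion → fifth (C-sharp) lowest.

C-sharp  F  A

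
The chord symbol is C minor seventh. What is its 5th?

Root of C minor seventh = C. The 5th is a perfect 5th: C up a perfect 5th → G.

G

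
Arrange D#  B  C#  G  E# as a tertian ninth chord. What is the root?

C#

Arranged so that each adjacent pair is a third by letter name: C# – E# – G – B – D#.
The bottom of that stack, C#, is the root (this is C# dominant ninth flat five).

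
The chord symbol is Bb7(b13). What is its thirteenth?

Root of Bb7(b13) = Bb. The 13th is a minor 13th: Bb up a minor 13th → Gb.

Gb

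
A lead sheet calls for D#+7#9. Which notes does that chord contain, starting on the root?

D# F## A## C# E##

Root D#, quality dominant seventh sharp nine sharp five:
D# — root
F## — major 3rd
A## — augmented 5th
C# — minor 7th
E## — augmented 9th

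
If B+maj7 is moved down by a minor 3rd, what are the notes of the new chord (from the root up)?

G♯ B♯ D𝄪 F𝄪

Transposed root: B → G♯ (minor 3rd down). So we spell G♯ augmented major seventh:
G♯ — root
B♯ — major 3rd
D𝄪 — augmented 5th
F𝄪 — major 7th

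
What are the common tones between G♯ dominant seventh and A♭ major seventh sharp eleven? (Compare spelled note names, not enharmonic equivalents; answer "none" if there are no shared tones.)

none

G♯ dominant seventh: G-sharp B-sharp D-sharp F-sharp
A♭ major seventh sharp eleven: A-flat C E-flat G D
Common to both → none.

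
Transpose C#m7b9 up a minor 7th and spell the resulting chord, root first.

C♯ up a minor 7th → B. New chord: B minor seventh flat nine.
root → B
3rd (minor 3rd) → D
5th (perfect 5th) → F♯
7th (minor 7th) → A
9th (minor 9th) → C

B, D, F♯, A, C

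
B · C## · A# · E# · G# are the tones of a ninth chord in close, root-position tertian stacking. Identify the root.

Stacking in thirds gives A# – C## – E# – G# – B, so A# is the root — A# dominant seventh flat nine.

A#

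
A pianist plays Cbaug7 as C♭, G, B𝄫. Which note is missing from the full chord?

E♭

Cbaug7 = C♭, E♭, G, B𝄫. The voicing lacks the 3rd (major 3rd), E♭.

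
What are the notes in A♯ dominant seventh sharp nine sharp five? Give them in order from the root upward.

A#, C##, E##, G#, B##

A♯ dominant seventh sharp nine sharp five is a dominant seventh sharp nine sharp five built on A#.
root → A#
3rd (major 3rd) → C##
5th (augmented 5th) → E##
7th (minor 7th) → G#
9th (augmented 9th) → B##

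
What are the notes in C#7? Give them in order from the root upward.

C#, E#, G#, B

C#7 is a dominant seventh built on C#.
root → C#
3rd (major 3rd) → E#
5th (perfect 5th) → G#
7th (minor 7th) → B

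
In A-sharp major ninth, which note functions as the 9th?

B-sharp

Root of A-sharp major ninth = A-sharp. The 9th is a major 9th: A-sharp up a major 9th → B-sharp.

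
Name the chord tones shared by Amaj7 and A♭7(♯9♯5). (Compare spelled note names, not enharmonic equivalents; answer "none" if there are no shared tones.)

E

Amaj7 = A, C#, E, G#.
A♭7(♯9♯5) = Ab, C, E, Gb, B.
Shared: E.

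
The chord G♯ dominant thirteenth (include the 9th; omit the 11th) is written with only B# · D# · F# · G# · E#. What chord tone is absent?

G♯ dominant thirteenth = G#, B#, D#, F#, A#, E#. The voicing lacks the 9th (major 9th), A#.

A#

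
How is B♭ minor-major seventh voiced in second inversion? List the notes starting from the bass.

B♭ minor-major seventh = Bb–Db–F–A; second inversion → fifth (F) lowest.

F  A  Bb  Db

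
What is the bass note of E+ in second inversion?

B♯

E+ = E–G♯–B♯. Second inversion → fifth in the bass = B♯.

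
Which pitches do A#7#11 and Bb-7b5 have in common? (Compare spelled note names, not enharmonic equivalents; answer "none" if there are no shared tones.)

A#7#11: A# C## E# G# D##
Bb-7b5: Bb Db Fb Ab
Common to both → none.

none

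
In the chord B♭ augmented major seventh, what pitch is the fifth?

F#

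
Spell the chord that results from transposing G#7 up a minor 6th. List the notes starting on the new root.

G# up a minor 6th → E. New chord: E dominant seventh.
- root: E
- major 3rd: G#
- perfect 5th: B
- minor 7th: D

E – G# – B – D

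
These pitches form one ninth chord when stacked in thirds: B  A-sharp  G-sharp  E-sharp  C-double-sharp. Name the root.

A-sharp

Arranged so that each adjacent pair is a third by letter name: A-sharp – C-double-sharp – E-sharp – G-sharp – B.
The bottom of that stack, A-sharp, is the root (this is A-sharp dominant seventh flat nine).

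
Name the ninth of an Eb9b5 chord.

Root of Eb9b5 = E♭. The 9th is a major 9th: E♭ up a major 9th → F.

F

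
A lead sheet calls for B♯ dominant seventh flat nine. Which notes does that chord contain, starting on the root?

Root B-sharp, quality dominant seventh flat nine:
Root: B-sharp
Major 3rd (3rd): D-double-sharp
Perfect 5th (5th): F-double-sharp
Minor 7th (7th): A-sharp
Minor 9th (9th): C-sharp

B-sharp – D-double-sharp – F-double-sharp – A-sharp – C-sharp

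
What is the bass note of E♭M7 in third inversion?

D

E♭M7 = E♭–G–B♭–D. Third inversion → seventh in the bass = D.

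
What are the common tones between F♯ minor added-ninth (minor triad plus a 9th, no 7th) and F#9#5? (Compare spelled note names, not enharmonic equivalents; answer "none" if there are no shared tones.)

F♯ minor added-ninth = F#, A, C#, G#.
F#9#5 = F#, A#, C##, E, G#.
Shared: F#, G#.

F#, G#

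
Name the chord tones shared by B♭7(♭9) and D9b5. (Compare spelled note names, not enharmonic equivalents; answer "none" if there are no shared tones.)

D Ab

B♭7(♭9): Bb D F Ab Cb
D9b5: D F# Ab C E
Common to both → D, Ab.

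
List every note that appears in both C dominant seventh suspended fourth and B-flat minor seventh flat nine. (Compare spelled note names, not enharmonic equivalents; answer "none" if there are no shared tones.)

F, Bb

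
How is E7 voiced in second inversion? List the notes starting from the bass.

In root position, E7 is E–G#–B–D.
Second inversion puts the fifth (B) in the bass.

B D E G#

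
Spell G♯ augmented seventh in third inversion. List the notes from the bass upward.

F-sharp G-sharp B-sharp D-double-sharp

G♯ augmented seventh = G-sharp–B-sharp–D-double-sharp–F-sharp; third inversion → seventh (F-sharp) lowest.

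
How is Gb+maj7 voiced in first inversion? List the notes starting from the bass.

Bb D F Gb

Gb+maj7 = Gb–Bb–D–F; first inversion → third (Bb) lowest.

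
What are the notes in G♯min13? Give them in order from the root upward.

G♯min13: minor thirteenth on G♯.
- root: G♯
- minor 3rd: B
- perfect 5th: D♯
- minor 7th: F♯
- major 9th: A♯
- perfect 11th: C♯
- major 13th: E♯

G♯  B  D♯  F♯  A♯  C♯  E♯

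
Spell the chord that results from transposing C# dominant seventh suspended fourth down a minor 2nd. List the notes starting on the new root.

A minor 2nd down from C♯ is B♯, so the new chord is B♯ dominant seventh suspended fourth.
root → B♯
4th (perfect 4th) → E♯
5th (perfect 5th) → F𝄪
7th (minor 7th) → A♯

B♯  E♯  F𝄪  A♯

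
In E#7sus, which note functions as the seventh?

D#

Root of E#7sus = E#. The 7th is a minor 7th: E# up a minor 7th → D#.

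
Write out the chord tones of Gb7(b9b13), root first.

G♭, B♭, D♭, F♭, A𝄫, E𝄫

Gb7(b9b13): dominant seventh flat nine flat thirteen on G♭.
Root: G♭
Major 3rd (3rd): B♭
Perfect 5th (5th): D♭
Minor 7th (7th): F♭
Minor 9th (9th): A𝄫
Minor 13th (13th): E𝄫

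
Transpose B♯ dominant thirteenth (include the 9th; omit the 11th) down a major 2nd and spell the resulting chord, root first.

Transposed root: B# → A# (major 2nd down). So we spell A# dominant thirteenth:
A# — root
C## — major 3rd
E# — perfect 5th
G# — minor 7th
B# — major 9th
F## — major 13th

A# C## E# G# B# F##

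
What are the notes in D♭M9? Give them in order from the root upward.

D♭  F  A♭  C  E♭

D♭M9 is a major ninth built on D♭.
Root: D♭
Major 3rd (3rd): F
Perfect 5th (5th): A♭
Major 7th (7th): C
Major 9th (9th): E♭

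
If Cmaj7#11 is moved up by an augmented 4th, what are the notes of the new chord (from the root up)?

An augmented 4th up from C is F#, so the new chord is F# major seventh sharp eleven.
root → F#
3rd (major 3rd) → A#
5th (perfect 5th) → C#
7th (major 7th) → E#
11th (augmented 11th) → B#

F# – A# – C# – E# – B#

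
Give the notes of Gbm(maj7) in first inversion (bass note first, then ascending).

Bbb, Db, F, Gb

Gbm(maj7) = Gb–Bbb–Db–F; first inversion → third (Bbb) lowest.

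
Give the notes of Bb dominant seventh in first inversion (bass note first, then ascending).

D  F  Ab  Bb

In root position, Bb dominant seventh is Bb–D–F–Ab.
First inversion puts the third (D) in the bass.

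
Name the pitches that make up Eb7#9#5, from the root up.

Root Eb, quality dominant seventh sharp nine sharp five:
root → Eb
3rd (major 3rd) → G
5th (augmented 5th) → B
7th (minor 7th) → Db
9th (augmented 9th) → F#

Eb, G, B, Db, F#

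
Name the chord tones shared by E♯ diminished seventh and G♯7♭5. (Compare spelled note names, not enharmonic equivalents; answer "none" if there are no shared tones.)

E♯ diminished seventh = E♯, G♯, B, D.
G♯7♭5 = G♯, B♯, D, F♯.
Shared: G♯, D.

G♯, D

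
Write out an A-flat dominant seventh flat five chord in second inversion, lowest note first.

In root position, A-flat dominant seventh flat five is A-flat–C–E-double-flat–G-flat.
Second inversion puts the fifth (E-double-flat) in the bass.

E-double-flat, G-flat, A-flat, C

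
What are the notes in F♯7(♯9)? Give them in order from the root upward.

F♯7(♯9): dominant seventh sharp nine on F#.
root → F#
3rd (major 3rd) → A#
5th (perfect 5th) → C#
7th (minor 7th) → E
9th (augmented 9th) → G##

F#, A#, C#, E, G##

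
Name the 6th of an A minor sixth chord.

A minor sixth is built on A; its 6th is a major 6th above the root.
A sixth above A uses the letter F, and the major 6th above A is F-sharp.

F-sharp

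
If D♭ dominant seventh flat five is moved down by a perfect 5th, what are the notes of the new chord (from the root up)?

D-flat down a perfect 5th → G-flat. New chord: G-flat dominant seventh flat five.
root → G-flat
3rd (major 3rd) → B-flat
5th (diminished 5th) → D-double-flat
7th (minor 7th) → F-flat

G-flat – B-flat – D-double-flat – F-flat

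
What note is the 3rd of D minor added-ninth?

D minor added-ninth is built on D; its 3rd is a minor 3rd above the root.
A third above D uses the letter F, and the minor 3rd above D is F.

F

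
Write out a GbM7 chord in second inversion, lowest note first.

GbM7 = Gb–Bb–Db–F; second inversion → fifth (Db) lowest.

Db – F – Gb – Bb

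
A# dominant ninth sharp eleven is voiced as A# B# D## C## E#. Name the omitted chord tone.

A# dominant ninth sharp eleven = A#, C##, E#, G#, B#, D##. The voicing lacks the 7th (minor 7th), G#.

G#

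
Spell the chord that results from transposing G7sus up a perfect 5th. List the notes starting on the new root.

D, G, A, C

G up a perfect 5th → D. New chord: D dominant seventh suspended fourth.
root → D
4th (perfect 4th) → G
5th (perfect 5th) → A
7th (minor 7th) → C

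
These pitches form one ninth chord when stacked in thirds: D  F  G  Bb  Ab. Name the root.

G

Stacking in thirds gives G – Bb – D – F – Ab, so G is the root — G minor seventh flat nine.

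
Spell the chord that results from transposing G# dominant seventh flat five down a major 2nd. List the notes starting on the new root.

A major 2nd down from G♯ is F♯, so the new chord is F♯ dominant seventh flat five.
F♯ — root
A♯ — major 3rd
C — diminished 5th
E — minor 7th

F♯ – A♯ – C – E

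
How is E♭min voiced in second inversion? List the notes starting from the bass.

In root position, E♭min is Eb–Gb–Bb.
Second inversion puts the fifth (Bb) in the bass.

Bb, Eb, Gb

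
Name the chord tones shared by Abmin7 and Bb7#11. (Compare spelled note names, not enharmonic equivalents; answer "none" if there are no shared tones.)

Abmin7 = Ab, Cb, Eb, Gb.
Bb7#11 = Bb, D, F, Ab, E.
Shared: Ab.

Ab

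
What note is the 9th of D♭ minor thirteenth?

E-flat

Root of D♭ minor thirteenth = D-flat. The 9th is a major 9th: D-flat up a major 9th → E-flat.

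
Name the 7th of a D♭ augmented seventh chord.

Cb

D♭ augmented seventh is built on Db; its 7th is a minor 7th above the root.
A seventh above D uses the letter C, and the minor 7th above Db is Cb.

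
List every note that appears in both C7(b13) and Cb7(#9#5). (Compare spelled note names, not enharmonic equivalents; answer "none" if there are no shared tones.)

G

C7(b13) = C, E, G, Bb, Ab.
Cb7(#9#5) = Cb, Eb, G, Bbb, D.
Shared: G.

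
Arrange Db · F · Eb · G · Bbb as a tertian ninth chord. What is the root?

Arranged so that each adjacent pair is a third by letter name: Eb – G – Bbb – Db – F.
The bottom of that stack, Eb, is the root (this is Eb dominant ninth flat five).

Eb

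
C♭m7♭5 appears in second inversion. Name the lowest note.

C♭m7♭5 in root position is Cb–Ebb–Gbb–Bbb.
Second inversion places the fifth in the bass, which is Gbb.

Gbb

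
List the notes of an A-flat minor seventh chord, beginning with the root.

Ab, Cb, Eb, Gb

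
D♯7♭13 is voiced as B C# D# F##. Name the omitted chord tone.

D♯7♭13 = D#, F##, A#, C#, B. The voicing lacks the 5th (perfect 5th), A#.

A#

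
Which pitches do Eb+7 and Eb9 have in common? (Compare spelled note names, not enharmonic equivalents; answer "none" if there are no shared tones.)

E♭  G  D♭

Eb+7: E♭ G B D♭
Eb9: E♭ G B♭ D♭ F
Common to both → E♭, G, D♭.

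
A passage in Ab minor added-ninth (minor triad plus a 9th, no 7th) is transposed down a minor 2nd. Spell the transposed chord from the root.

G, B-flat, D, A

A-flat down a minor 2nd → G. New chord: G minor added-ninth.
- root: G
- minor 3rd: B-flat
- perfect 5th: D
- major 9th: A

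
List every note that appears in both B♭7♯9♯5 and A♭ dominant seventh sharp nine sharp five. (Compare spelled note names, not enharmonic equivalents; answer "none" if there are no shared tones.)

Ab

B♭7♯9♯5 = Bb, D, F#, Ab, C#.
A♭ dominant seventh sharp nine sharp five = Ab, C, E, Gb, B.
Shared: Ab.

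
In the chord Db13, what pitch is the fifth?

A♭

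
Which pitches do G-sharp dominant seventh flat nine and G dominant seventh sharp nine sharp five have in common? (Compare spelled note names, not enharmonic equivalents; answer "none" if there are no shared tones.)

G-sharp dominant seventh flat nine: G♯ B♯ D♯ F♯ A
G dominant seventh sharp nine sharp five: G B D♯ F A♯
Common to both → D♯.

D♯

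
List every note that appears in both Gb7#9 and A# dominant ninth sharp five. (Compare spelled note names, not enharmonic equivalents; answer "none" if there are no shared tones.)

none

Gb7#9: Gb Bb Db Fb A
A# dominant ninth sharp five: A# C## E## G# B#
Common to both → none.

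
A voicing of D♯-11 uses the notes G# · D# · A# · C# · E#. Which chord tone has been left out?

The full D♯-11 chord is D#, F#, A#, C#, E#, G#.
Comparing with the voicing, the minor 3rd (3rd) — F# — is absent.

F#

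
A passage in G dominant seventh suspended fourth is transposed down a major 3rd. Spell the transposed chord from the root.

E♭ A♭ B♭ D♭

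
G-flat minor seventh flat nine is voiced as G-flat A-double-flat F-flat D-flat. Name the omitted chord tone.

B-double-flat

G-flat minor seventh flat nine = G-flat, B-double-flat, D-flat, F-flat, A-double-flat. The voicing lacks the 3rd (minor 3rd), B-double-flat.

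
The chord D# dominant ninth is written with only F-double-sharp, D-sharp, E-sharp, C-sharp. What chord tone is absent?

D# dominant ninth = D-sharp, F-double-sharp, A-sharp, C-sharp, E-sharp. The voicing lacks the 5th (perfect 5th), A-sharp.

A-sharp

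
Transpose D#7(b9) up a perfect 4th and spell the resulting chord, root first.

G♯  B♯  D♯  F♯  A

D♯ up a perfect 4th → G♯. New chord: G♯ dominant seventh flat nine.
root → G♯
3rd (major 3rd) → B♯
5th (perfect 5th) → D♯
7th (minor 7th) → F♯
9th (minor 9th) → A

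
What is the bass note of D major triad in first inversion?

D major triad in root position is D–F#–A.
First inversion places the third in the bass, which is F#.

F#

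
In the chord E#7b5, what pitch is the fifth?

E#7b5 is built on E#; its 5th is a diminished 5th above the root.
A fifth above E uses the letter B, and the diminished 5th above E# is B.

B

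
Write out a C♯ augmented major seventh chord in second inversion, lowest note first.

C♯ augmented major seventh = C-sharp–E-sharp–G-double-sharp–B-sharp; second inversion → fifth (G-double-sharp) lowest.

G-double-sharp – B-sharp – C-sharp – E-sharp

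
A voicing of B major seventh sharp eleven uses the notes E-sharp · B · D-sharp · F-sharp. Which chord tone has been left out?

A-sharp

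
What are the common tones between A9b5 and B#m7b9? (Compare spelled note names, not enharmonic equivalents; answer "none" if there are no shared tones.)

A9b5 = A, C#, Eb, G, B.
B#m7b9 = B#, D#, F##, A#, C#.
Shared: C#.

C#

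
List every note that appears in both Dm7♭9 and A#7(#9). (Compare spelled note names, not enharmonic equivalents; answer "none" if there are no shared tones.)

none

Dm7♭9: D F A C Eb
A#7(#9): A# C## E# G# B##
Common to both → none.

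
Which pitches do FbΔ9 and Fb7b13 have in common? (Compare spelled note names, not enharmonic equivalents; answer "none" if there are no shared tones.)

Fb, Ab, Cb

FbΔ9: Fb Ab Cb Eb Gb
Fb7b13: Fb Ab Cb Ebb Dbb
Common to both → Fb, Ab, Cb.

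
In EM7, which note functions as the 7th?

EM7 is built on E; its 7th is a major 7th above the root.
A seventh above E uses the letter D, and the major 7th above E is D#.

D#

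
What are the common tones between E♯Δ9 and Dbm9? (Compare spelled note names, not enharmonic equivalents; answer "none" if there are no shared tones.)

E♯Δ9 = E#, G##, B#, D##, F##.
Dbm9 = Db, Fb, Ab, Cb, Eb.
Shared: none.

none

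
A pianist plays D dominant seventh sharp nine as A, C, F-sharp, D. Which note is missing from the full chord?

D dominant seventh sharp nine = D, F-sharp, A, C, E-sharp. The voicing lacks the 9th (augmented 9th), E-sharp.

E-sharp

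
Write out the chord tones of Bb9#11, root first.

Bb9#11 is a dominant ninth sharp eleven built on Bb.
Bb — root
D — major 3rd
F — perfect 5th
Ab — minor 7th
C — major 9th
E — augmented 11th

Bb D F Ab C E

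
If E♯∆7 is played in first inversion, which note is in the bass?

G##

E♯∆7 = E#–G##–B#–D##. First inversion → third in the bass = G##.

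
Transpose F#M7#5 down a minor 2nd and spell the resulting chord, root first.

Transposed root: F# → E# (minor 2nd down). So we spell E# augmented major seventh:
E# — root
G## — major 3rd
B## — augmented 5th
D## — major 7th

E# G## B## D##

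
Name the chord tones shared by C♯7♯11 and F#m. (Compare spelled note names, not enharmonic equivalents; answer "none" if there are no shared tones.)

C♯7♯11 = C#, E#, G#, B, F##.
F#m = F#, A, C#.
Shared: C#.

C#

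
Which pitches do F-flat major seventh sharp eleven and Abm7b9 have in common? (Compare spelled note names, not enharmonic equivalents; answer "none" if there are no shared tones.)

Ab  Cb  Eb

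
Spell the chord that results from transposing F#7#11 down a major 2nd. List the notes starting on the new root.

Transposed root: F# → E (major 2nd down). So we spell E dominant seventh sharp eleven:
- root: E
- major 3rd: G#
- perfect 5th: B
- minor 7th: D
- augmented 11th: A#

E – G# – B – D – A#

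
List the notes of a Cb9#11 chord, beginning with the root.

Cb, Eb, Gb, Bbb, Db, F

Cb9#11: dominant ninth sharp eleven on Cb.
- root: Cb
- major 3rd: Eb
- perfect 5th: Gb
- minor 7th: Bbb
- major 9th: Db
- augmented 11th: F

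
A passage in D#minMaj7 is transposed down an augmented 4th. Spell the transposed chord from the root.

D# down an augmented 4th → A. New chord: A minor-major seventh.
root → A
3rd (minor 3rd) → C
5th (perfect 5th) → E
7th (major 7th) → G#

A – C – E – G#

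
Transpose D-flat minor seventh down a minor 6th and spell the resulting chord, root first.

Transposed root: D♭ → F (minor 6th down). So we spell F minor seventh:
root → F
3rd (minor 3rd) → A♭
5th (perfect 5th) → C
7th (minor 7th) → E♭

F – A♭ – C – E♭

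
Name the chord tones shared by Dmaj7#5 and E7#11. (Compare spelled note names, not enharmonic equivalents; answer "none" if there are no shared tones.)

Dmaj7#5: D F# A# C#
E7#11: E G# B D A#
Common to both → D, A#.

D  A#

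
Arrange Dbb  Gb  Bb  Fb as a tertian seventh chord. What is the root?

Stacking in thirds gives Gb – Bb – Dbb – Fb, so Gb is the root — Gb dominant seventh flat five.

Gb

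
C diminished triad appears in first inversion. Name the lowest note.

E-flat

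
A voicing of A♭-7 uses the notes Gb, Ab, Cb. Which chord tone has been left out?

A♭-7 = Ab, Cb, Eb, Gb. The voicing lacks the 5th (perfect 5th), Eb.

Eb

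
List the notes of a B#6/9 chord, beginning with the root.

B# D## F## G## C##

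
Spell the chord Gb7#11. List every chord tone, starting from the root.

Gb, Bb, Db, Fb, C

Gb7#11 is a dominant seventh sharp eleven built on Gb.
root → Gb
3rd (major 3rd) → Bb
5th (perfect 5th) → Db
7th (minor 7th) → Fb
11th (augmented 11th) → C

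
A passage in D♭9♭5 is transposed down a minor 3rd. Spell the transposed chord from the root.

Bb D Fb Ab C

A minor 3rd down from Db is Bb, so the new chord is Bb dominant ninth flat five.
root → Bb
3rd (major 3rd) → D
5th (diminished 5th) → Fb
7th (minor 7th) → Ab
9th (major 9th) → C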